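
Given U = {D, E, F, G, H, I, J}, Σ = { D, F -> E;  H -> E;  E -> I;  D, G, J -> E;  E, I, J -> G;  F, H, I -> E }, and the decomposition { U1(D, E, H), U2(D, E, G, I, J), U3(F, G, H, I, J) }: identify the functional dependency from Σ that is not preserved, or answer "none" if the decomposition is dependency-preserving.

D, F -> E

Check D, F → E: no single fragment contains all of {D, E, F}, and the restricted closure of {D, F} across the fragments never reaches {E}.
H → E is preserved.
E → I is preserved.
D, G, J → E is preserved.
E, I, J → G is preserved.
F, H, I → E is preserved.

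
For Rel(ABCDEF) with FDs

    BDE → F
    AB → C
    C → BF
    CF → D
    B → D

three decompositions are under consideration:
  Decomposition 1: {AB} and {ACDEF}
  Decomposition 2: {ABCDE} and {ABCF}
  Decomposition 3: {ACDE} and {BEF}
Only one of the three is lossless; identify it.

Decomposition 1: common = {A}, closure = {A} → lossy.
Decomposition 2: common = {ABC}, closure = {ABCDF} → lossless.
Decomposition 3: common = {E}, closure = {E} → lossy.

Decomposition 2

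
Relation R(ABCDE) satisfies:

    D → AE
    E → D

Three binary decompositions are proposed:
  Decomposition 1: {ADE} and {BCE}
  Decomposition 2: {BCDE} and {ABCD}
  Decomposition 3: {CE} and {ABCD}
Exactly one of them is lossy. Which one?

Decomposition 3

Decomposition 1: common = {E}, closure = {ADE} → lossless.
Decomposition 2: common = {BCD}, closure = {ABCDE} → lossless.
Decomposition 3: common = {C}, closure = {C} → lossy.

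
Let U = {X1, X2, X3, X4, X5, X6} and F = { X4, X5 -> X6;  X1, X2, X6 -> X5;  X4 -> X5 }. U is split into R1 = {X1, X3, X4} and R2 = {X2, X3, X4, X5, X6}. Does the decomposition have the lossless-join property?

Common attributes: R1 ∩ R2 = {X3, X4}.
Closure of {X3, X4}: X4 → X5 applies, adding X5; X4, X5 → X6 applies, adding X6. So (X3, X4)⁺ = {X3, X4, X5, X6}.
The closure contains neither all of R1 = {X1, X3, X4} nor all of R2 = {X2, X3, X4, X5, X6}, so the common attributes are not a superkey of either fragment. The join is lossy.

No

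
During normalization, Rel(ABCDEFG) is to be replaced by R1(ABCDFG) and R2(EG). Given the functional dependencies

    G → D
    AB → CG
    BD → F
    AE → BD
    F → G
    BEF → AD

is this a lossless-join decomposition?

Common attributes: R1 ∩ R2 = {G}.
Closure of {G}: G → D applies, adding D. So (G)⁺ = {DG}.
The closure contains neither all of R1 = {ABCDFG} nor all of R2 = {EG}, so the common attributes are not a superkey of either fragment. The join is lossy.

No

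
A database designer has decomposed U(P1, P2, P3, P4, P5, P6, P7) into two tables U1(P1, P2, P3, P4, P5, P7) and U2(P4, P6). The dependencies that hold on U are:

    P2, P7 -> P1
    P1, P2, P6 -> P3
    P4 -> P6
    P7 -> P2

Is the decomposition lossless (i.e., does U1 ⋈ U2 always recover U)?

Yes

Common attributes: U1 ∩ U2 = {P4}.
Closure of {P4}: P4 → P6 applies, adding P6. So (P4)⁺ = {P4, P6}.
This closure contains every attribute of U2, so U1 ∩ U2 → U2. The join is lossless.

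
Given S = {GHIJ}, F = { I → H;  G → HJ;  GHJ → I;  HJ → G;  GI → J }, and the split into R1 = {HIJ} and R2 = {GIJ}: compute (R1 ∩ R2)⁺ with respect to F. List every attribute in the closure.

GHIJ

R1 ∩ R2 = {IJ}.
I → H applies, adding H
HJ → G applies, adding G
Closure: {GHIJ}.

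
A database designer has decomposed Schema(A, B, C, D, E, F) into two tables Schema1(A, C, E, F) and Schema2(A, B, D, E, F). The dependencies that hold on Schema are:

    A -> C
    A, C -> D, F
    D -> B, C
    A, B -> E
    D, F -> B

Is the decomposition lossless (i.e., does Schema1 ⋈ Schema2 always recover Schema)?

Common attributes: Schema1 ∩ Schema2 = {A, E, F}.
Closure of {A, E, F}: A → C applies, adding C; A, C → D, F applies, adding D; D → B, C applies, adding B. So (A, E, F)⁺ = {A, B, C, D, E, F}.
This closure contains every attribute of Schema1, so Schema1 ∩ Schema2 → Schema1. The join is lossless.

Yes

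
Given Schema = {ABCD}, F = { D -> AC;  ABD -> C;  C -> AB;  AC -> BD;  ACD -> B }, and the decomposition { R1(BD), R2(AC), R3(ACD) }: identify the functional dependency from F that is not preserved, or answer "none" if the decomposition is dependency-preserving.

none

D → AC lies within R3.
ABD → C: restricted closure across fragments reaches C.
C → AB: restricted closure across fragments reaches AB.
AC → BD: restricted closure across fragments reaches BD.
ACD → B: restricted closure across fragments reaches B.
Every dependency is enforceable on the fragments, so the decomposition is dependency-preserving.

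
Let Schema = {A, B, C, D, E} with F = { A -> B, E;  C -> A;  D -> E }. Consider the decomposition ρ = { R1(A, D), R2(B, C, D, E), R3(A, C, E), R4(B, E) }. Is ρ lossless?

Chase test. Columns are A, B, C, D, E; row i has aⱼ where attribute j ∈ Ri, else bᵢⱼ.
Initial tableau (one row per fragment):
  row 1: a1 b12 b13 a4 b15
  row 2: b21 a2 a3 a4 a5
  row 3: a1 b32 a3 b34 a5
  row 4: b41 a2 b43 b44 a5
Rows 1 and 3 agree on A; apply A→B, E and equate their B, E entries.
Rows 2 and 3 agree on C; apply C→A and equate their A entries.
Rows 1 and 2 agree on A; apply A→B, E and equate their B, E entries.
Row 2 is now all distinguished symbols — the join is lossless.

Yes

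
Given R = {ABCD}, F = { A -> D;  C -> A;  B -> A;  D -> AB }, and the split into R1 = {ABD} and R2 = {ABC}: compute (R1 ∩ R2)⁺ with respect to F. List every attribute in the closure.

ABD

R1 ∩ R2 = {AB}.
A → D applies, adding D
Closure: {ABD}.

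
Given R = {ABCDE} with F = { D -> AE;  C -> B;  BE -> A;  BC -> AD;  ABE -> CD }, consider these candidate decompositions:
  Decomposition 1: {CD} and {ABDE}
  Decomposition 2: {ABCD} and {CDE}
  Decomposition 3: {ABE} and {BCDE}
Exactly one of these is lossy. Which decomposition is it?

Decomposition 1

Decomposition 1: common = {D}, closure = {ADE} → lossy.
Decomposition 2: common = {CD}, closure = {ABCDE} → lossless.
Decomposition 3: common = {BE}, closure = {ABCDE} → lossless.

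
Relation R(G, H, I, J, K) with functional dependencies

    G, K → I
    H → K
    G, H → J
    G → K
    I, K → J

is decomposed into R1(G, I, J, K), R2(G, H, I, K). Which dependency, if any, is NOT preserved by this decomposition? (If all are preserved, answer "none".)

G, K → I lies within R1.
H → K lies within R2.
G, H → J: restricted closure across fragments reaches J.
G → K lies within R1.
I, K → J lies within R1.
Every dependency is enforceable on the fragments, so the decomposition is dependency-preserving.

none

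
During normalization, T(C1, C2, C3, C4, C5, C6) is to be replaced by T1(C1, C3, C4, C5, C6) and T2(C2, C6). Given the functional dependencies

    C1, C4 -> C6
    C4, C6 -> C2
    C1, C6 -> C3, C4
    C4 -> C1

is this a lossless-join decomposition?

No

Common attributes: T1 ∩ T2 = {C6}.
No dependency enlarges {C6}, so (C6)⁺ = {C6}.
The closure contains neither all of T1 = {C1, C3, C4, C5, C6} nor all of T2 = {C2, C6}, so the common attributes are not a superkey of either fragment. The join is lossy.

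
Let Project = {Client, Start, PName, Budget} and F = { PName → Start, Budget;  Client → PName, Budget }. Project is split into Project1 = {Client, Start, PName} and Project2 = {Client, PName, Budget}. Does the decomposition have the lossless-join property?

Yes

Common attributes: Project1 ∩ Project2 = {Client, PName}.
Closure of {Client, PName}: PName → Start, Budget applies, adding Start, Budget. So (Client, PName)⁺ = {Client, Start, PName, Budget}.
This closure contains every attribute of Project1, so Project1 ∩ Project2 → Project1. The join is lossless.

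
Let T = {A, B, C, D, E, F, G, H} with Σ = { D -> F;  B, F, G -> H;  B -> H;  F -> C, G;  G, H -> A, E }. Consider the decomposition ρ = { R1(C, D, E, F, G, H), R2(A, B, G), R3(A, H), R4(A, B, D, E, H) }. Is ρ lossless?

Yes

Chase test. Columns are A, B, C, D, E, F, G, H; row i has aⱼ where attribute j ∈ Ri, else bᵢⱼ.
Initial tableau (one row per fragment):
  row 1: b11 b12 a3 a4 a5 a6 a7 a8
  row 2: a1 a2 b23 b24 b25 b26 a7 b28
  row 3: a1 b32 b33 b34 b35 b36 b37 a8
  row 4: a1 a2 b43 a4 a5 b46 b47 a8
Rows 1 and 4 agree on D; apply D→F and equate their F entries.
Rows 2 and 4 agree on B; apply B→H and equate their H entries.
Rows 1 and 4 agree on F; apply F→C, G and equate their C, G entries.
Rows 1 and 2 agree on G, H; apply G, H→A, E and equate their A, E entries.
Row 4 is now all distinguished symbols — the join is lossless.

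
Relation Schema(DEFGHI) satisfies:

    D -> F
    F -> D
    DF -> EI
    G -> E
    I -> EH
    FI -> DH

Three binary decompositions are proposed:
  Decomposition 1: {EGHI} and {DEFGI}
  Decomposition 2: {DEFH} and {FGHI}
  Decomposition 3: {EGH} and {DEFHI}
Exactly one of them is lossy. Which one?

Decomposition 1: common = {EGI}, closure = {EGHI} → lossless.
Decomposition 2: common = {FH}, closure = {DEFHI} → lossless.
Decomposition 3: common = {EH}, closure = {EH} → lossy.

Decomposition 3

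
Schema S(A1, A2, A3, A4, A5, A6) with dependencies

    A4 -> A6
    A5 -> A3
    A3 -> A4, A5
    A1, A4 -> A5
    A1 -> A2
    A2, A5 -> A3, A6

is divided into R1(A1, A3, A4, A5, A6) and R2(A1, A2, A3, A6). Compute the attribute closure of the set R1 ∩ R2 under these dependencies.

A1, A2, A3, A4, A5, A6

R1 ∩ R2 = {A1, A3, A6}.
A3 → A4, A5 applies, adding A4, A5
A1 → A2 applies, adding A2
Closure: {A1, A2, A3, A4, A5, A6}.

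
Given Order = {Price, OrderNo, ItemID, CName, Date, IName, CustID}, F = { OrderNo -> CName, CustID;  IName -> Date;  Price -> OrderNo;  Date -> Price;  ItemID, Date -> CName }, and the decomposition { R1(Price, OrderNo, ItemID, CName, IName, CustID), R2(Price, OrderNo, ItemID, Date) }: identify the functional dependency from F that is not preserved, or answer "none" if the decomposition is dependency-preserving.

IName -> Date

Check IName → Date: no single fragment contains all of {Date, IName}, and the restricted closure of {IName} across the fragments never reaches {Date}.
OrderNo → CName, CustID is preserved.
Price → OrderNo is preserved.
Date → Price is preserved.
ItemID, Date → CName is preserved.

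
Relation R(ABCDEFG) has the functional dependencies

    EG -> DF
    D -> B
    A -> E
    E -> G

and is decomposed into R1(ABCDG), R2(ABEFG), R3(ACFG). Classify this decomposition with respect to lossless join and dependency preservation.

lossless but not dependency-preserving

Lossless test (chase): Rows 1 and 2 agree on A; apply A→E and equate their E entries. Rows 1 and 3 agree on A; apply A→E and equate their E entries. Rows 1 and 2 agree on EG; apply EG→DF and equate their DF entries. Rows 1 and 3 agree on EG; apply EG→DF and equate their DF entries. Rows 1 and 3 agree on D; apply D→B and equate their B entries. Row 1 is now all distinguished symbols — the join is lossless.
Dependency preservation: the restricted closure of {EG} across the fragments never reaches {DF}, so EG → DF cannot be enforced without a join — not preserved.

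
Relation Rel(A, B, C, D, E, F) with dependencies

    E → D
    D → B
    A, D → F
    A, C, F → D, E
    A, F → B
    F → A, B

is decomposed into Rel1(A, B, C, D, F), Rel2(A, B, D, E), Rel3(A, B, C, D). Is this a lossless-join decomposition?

No

Chase test. Columns are A, B, C, D, E, F; row i has aⱼ where attribute j ∈ Reli, else bᵢⱼ.
Initial tableau (one row per fragment):
  row 1: a1 a2 a3 a4 b15 a6
  row 2: a1 a2 b23 a4 a5 b26
  row 3: a1 a2 a3 a4 b35 b36
Rows 1 and 2 agree on A, D; apply A, D→F and equate their F entries.
Rows 1 and 3 agree on A, D; apply A, D→F and equate their F entries.
Rows 1 and 3 agree on A, C, F; apply A, C, F→D, E and equate their D, E entries.
No row becomes fully distinguished — the join is lossy.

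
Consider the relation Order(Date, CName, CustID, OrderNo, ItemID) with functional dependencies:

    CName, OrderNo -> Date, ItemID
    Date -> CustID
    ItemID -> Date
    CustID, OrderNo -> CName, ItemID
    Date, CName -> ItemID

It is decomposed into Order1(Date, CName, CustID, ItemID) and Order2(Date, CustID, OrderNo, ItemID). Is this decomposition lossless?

No

Common attributes: Order1 ∩ Order2 = {Date, CustID, ItemID}.
No dependency enlarges {Date, CustID, ItemID}, so (Date, CustID, ItemID)⁺ = {Date, CustID, ItemID}.
The closure contains neither all of Order1 = {Date, CName, CustID, ItemID} nor all of Order2 = {Date, CustID, OrderNo, ItemID}, so the common attributes are not a superkey of either fragment. The join is lossy.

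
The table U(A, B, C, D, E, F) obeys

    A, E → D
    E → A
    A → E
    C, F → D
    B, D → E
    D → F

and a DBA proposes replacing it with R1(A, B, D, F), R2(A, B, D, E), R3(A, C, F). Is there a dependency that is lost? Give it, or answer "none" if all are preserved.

C, F → D

Check C, F → D: no single fragment contains all of {C, D, F}, and the restricted closure of {C, F} across the fragments never reaches {D}.
A, E → D is preserved.
E → A is preserved.
A → E is preserved.
B, D → E is preserved.
D → F is preserved.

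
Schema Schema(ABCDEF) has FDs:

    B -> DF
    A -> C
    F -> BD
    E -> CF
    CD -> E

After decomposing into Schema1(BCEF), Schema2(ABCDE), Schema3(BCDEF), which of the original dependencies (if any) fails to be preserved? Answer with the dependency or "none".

B → DF lies within Schema3.
A → C lies within Schema2.
F → BD lies within Schema3.
E → CF lies within Schema1.
CD → E lies within Schema2.
Every dependency is enforceable on the fragments, so the decomposition is dependency-preserving.

none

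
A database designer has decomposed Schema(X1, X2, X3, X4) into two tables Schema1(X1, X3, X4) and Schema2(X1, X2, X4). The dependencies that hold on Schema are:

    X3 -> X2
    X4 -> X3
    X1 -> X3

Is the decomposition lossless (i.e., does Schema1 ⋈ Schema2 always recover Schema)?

Common attributes: Schema1 ∩ Schema2 = {X1, X4}.
Closure of {X1, X4}: X4 → X3 applies, adding X3; X3 → X2 applies, adding X2. So (X1, X4)⁺ = {X1, X2, X3, X4}.
This closure contains every attribute of Schema1, so Schema1 ∩ Schema2 → Schema1. The join is lossless.

Yes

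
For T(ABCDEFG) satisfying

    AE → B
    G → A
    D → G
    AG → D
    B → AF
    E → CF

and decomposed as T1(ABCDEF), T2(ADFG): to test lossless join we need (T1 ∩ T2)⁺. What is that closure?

ADFG

T1 ∩ T2 = {ADF}.
D → G applies, adding G
Closure: {ADFG}.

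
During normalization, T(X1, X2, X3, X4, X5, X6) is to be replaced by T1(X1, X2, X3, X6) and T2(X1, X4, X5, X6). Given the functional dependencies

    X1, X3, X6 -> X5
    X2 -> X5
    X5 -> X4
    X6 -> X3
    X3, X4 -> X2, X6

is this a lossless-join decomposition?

Common attributes: T1 ∩ T2 = {X1, X6}.
Closure of {X1, X6}: X6 → X3 applies, adding X3; X1, X3, X6 → X5 applies, adding X5; X5 → X4 applies, adding X4; X3, X4 → X2, X6 applies, adding X2. So (X1, X6)⁺ = {X1, X2, X3, X4, X5, X6}.
This closure contains every attribute of T1, so T1 ∩ T2 → T1. The join is lossless.

Yes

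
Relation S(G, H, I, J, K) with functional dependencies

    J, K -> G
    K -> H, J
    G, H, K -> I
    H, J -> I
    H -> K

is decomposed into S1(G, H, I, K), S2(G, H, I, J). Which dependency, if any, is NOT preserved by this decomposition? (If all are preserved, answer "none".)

none

J, K → G: restricted closure across fragments reaches G.
K → H, J: restricted closure across fragments reaches H, J.
G, H, K → I lies within S1.
H, J → I lies within S2.
H → K lies within S1.
Every dependency is enforceable on the fragments, so the decomposition is dependency-preserving.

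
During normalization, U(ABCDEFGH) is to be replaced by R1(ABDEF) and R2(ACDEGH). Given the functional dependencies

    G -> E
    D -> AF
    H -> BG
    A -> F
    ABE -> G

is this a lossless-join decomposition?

Common attributes: R1 ∩ R2 = {ADE}.
Closure of {ADE}: D → AF applies, adding F. So (ADE)⁺ = {ADEF}.
The closure contains neither all of R1 = {ABDEF} nor all of R2 = {ACDEGH}, so the common attributes are not a superkey of either fragment. The join is lossy.

No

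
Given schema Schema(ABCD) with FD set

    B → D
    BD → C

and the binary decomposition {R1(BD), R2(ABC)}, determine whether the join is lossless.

Yes

Common attributes: R1 ∩ R2 = {B}.
Closure of {B}: B → D applies, adding D; BD → C applies, adding C. So (B)⁺ = {BCD}.
This closure contains every attribute of R1, so R1 ∩ R2 → R1. The join is lossless.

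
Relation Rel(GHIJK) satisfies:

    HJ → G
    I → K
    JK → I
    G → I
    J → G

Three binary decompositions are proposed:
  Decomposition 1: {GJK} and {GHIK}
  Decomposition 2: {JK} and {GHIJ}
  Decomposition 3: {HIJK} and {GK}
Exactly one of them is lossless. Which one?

Decomposition 2

Decomposition 1: common = {GK}, closure = {GIK} → lossy.
Decomposition 2: common = {J}, closure = {GIJK} → lossless.
Decomposition 3: common = {K}, closure = {K} → lossy.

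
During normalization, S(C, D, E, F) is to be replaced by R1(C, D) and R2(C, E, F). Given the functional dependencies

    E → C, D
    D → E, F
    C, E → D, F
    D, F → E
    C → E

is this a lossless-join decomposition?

Yes

Common attributes: R1 ∩ R2 = {C}.
Closure of {C}: C → E applies, adding E; E → C, D applies, adding D; D → E, F applies, adding F. So (C)⁺ = {C, D, E, F}.
This closure contains every attribute of R1, so R1 ∩ R2 → R1. The join is lossless.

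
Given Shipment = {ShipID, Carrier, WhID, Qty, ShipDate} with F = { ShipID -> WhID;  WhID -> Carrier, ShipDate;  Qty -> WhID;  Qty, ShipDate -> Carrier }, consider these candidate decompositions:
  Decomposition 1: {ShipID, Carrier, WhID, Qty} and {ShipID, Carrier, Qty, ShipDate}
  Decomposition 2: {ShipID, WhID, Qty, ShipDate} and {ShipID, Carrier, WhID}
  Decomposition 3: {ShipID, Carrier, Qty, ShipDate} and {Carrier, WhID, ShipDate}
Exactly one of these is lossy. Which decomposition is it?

Decomposition 3

Decomposition 1: common = {ShipID, Carrier, Qty}, closure = {ShipID, Carrier, WhID, Qty, ShipDate} → lossless.
Decomposition 2: common = {ShipID, WhID}, closure = {ShipID, Carrier, WhID, ShipDate} → lossless.
Decomposition 3: common = {Carrier, ShipDate}, closure = {Carrier, ShipDate} → lossy.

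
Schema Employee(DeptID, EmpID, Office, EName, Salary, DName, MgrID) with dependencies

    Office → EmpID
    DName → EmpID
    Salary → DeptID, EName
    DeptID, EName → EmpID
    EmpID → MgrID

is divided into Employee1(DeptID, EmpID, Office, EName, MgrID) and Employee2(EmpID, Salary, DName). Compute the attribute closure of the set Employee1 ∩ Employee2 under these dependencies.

Employee1 ∩ Employee2 = {EmpID}.
EmpID → MgrID applies, adding MgrID
Closure: {EmpID, MgrID}.

EmpID, MgrID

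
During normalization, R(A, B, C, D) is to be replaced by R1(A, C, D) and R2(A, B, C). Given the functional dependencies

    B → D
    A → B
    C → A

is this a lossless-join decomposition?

Yes

Common attributes: R1 ∩ R2 = {A, C}.
Closure of {A, C}: A → B applies, adding B; B → D applies, adding D. So (A, C)⁺ = {A, B, C, D}.
This closure contains every attribute of R1, so R1 ∩ R2 → R1. The join is lossless.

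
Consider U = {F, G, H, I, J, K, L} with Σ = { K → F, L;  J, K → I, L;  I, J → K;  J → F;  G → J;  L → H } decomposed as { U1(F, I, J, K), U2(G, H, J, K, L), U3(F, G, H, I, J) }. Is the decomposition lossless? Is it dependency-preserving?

lossless and dependency-preserving

Lossless test (chase): Rows 1 and 2 agree on K; apply K→F, L and equate their F, L entries. Rows 1 and 2 agree on J, K; apply J, K→I, L and equate their I, L entries. Rows 1 and 3 agree on I, J; apply I, J→K and equate their K entries. Rows 1 and 2 agree on L; apply L→H and equate their H entries. Rows 1 and 3 agree on K; apply K→F, L and equate their F, L entries. Row 2 is now all distinguished symbols — the join is lossless.
Dependency preservation: K → F, L; J, K → I, L are not contained in any single fragment, but the restricted closure of each left-hand side across the fragments still reaches the right-hand side; the remaining FDs each lie inside some fragment. All dependencies are preserved.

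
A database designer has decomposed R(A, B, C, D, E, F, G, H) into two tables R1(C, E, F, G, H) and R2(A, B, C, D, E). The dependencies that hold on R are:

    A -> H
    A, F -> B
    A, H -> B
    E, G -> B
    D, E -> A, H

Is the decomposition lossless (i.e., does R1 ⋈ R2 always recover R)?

Common attributes: R1 ∩ R2 = {C, E}.
No dependency enlarges {C, E}, so (C, E)⁺ = {C, E}.
The closure contains neither all of R1 = {C, E, F, G, H} nor all of R2 = {A, B, C, D, E}, so the common attributes are not a superkey of either fragment. The join is lossy.

No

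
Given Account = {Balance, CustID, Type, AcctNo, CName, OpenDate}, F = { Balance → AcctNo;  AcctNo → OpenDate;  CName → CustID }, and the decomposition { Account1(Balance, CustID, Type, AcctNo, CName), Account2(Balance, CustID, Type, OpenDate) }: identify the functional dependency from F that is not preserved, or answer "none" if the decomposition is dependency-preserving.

Check AcctNo → OpenDate: no single fragment contains all of {AcctNo, OpenDate}, and the restricted closure of {AcctNo} across the fragments never reaches {OpenDate}.
Balance → AcctNo is preserved.
CName → CustID is preserved.

AcctNo → OpenDate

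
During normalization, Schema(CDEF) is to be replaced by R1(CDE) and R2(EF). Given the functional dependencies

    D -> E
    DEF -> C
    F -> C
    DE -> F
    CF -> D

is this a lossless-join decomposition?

No

Common attributes: R1 ∩ R2 = {E}.
No dependency enlarges {E}, so (E)⁺ = {E}.
The closure contains neither all of R1 = {CDE} nor all of R2 = {EF}, so the common attributes are not a superkey of either fragment. The join is lossy.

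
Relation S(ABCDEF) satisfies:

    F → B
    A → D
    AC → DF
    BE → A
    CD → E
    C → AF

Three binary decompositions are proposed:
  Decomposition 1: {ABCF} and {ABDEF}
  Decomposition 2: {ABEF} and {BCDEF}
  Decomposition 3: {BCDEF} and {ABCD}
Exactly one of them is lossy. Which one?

Decomposition 1

Decomposition 1: common = {ABF}, closure = {ABDF} → lossy.
Decomposition 2: common = {BEF}, closure = {ABDEF} → lossless.
Decomposition 3: common = {BCD}, closure = {ABCDEF} → lossless.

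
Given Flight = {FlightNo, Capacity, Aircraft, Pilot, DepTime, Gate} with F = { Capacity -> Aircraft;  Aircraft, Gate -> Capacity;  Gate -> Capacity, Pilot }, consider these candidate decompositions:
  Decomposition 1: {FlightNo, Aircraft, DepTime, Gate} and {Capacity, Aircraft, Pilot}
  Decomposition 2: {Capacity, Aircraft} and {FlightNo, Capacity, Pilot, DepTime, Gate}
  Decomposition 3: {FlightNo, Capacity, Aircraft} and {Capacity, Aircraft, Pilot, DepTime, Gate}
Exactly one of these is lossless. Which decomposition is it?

Decomposition 2

Decomposition 1: common = {Aircraft}, closure = {Aircraft} → lossy.
Decomposition 2: common = {Capacity}, closure = {Capacity, Aircraft} → lossless.
Decomposition 3: common = {Capacity, Aircraft}, closure = {Capacity, Aircraft} → lossy.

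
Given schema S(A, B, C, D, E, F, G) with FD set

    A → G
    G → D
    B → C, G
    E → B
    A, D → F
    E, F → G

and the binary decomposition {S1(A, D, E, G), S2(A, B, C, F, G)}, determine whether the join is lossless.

No

Common attributes: S1 ∩ S2 = {A, G}.
Closure of {A, G}: G → D applies, adding D; A, D → F applies, adding F. So (A, G)⁺ = {A, D, F, G}.
The closure contains neither all of S1 = {A, D, E, G} nor all of S2 = {A, B, C, F, G}, so the common attributes are not a superkey of either fragment. The join is lossy.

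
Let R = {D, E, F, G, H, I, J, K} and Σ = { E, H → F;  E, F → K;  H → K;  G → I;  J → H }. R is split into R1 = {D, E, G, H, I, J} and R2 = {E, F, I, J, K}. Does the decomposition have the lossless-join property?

Common attributes: R1 ∩ R2 = {E, I, J}.
Closure of {E, I, J}: J → H applies, adding H; E, H → F applies, adding F; E, F → K applies, adding K. So (E, I, J)⁺ = {E, F, H, I, J, K}.
This closure contains every attribute of R2, so R1 ∩ R2 → R2. The join is lossless.

Yes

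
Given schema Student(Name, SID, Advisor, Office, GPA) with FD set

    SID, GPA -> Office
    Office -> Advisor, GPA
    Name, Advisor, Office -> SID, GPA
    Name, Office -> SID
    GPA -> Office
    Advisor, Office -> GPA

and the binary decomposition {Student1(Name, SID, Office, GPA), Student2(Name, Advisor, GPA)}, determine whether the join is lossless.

Common attributes: Student1 ∩ Student2 = {Name, GPA}.
Closure of {Name, GPA}: GPA → Office applies, adding Office; Office → Advisor, GPA applies, adding Advisor; Name, Advisor, Office → SID, GPA applies, adding SID. So (Name, GPA)⁺ = {Name, SID, Advisor, Office, GPA}.
This closure contains every attribute of Student1, so Student1 ∩ Student2 → Student1. The join is lossless.

Yes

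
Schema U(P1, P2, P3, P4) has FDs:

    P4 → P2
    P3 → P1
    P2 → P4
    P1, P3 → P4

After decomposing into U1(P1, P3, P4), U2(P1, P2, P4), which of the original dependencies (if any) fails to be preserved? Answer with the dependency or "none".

P4 → P2 lies within U2.
P3 → P1 lies within U1.
P2 → P4 lies within U2.
P1, P3 → P4 lies within U1.
Every dependency is enforceable on the fragments, so the decomposition is dependency-preserving.

none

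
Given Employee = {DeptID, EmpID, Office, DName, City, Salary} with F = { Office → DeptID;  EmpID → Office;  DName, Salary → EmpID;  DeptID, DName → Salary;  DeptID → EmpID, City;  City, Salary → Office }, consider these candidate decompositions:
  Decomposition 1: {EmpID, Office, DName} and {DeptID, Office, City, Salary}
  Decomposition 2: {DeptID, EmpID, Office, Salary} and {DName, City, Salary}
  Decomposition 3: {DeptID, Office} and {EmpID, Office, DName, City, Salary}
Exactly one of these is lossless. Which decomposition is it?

Decomposition 3

Decomposition 1: common = {Office}, closure = {DeptID, EmpID, Office, City} → lossy.
Decomposition 2: common = {Salary}, closure = {Salary} → lossy.
Decomposition 3: common = {Office}, closure = {DeptID, EmpID, Office, City} → lossless.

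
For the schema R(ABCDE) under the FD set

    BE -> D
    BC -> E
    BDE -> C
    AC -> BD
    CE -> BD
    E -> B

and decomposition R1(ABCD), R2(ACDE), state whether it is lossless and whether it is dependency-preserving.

Lossless test: (ACD)⁺ = {ABCDE}, which contains all of one fragment — lossless.
Dependency preservation: the restricted closure of {BC} across the fragments never reaches {E}, so BC → E cannot be enforced without a join — not preserved.

lossless but not dependency-preserving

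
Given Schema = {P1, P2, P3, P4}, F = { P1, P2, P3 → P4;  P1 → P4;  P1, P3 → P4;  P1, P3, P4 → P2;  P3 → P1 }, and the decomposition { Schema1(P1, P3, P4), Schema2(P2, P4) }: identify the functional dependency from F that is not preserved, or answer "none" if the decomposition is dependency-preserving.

Check P1, P3, P4 → P2: no single fragment contains all of {P1, P2, P3, P4}, and the restricted closure of {P1, P3, P4} across the fragments never reaches {P2}.
P1, P2, P3 → P4 is preserved.
P1 → P4 is preserved.
P1, P3 → P4 is preserved.
P3 → P1 is preserved.

P1, P3, P4 → P2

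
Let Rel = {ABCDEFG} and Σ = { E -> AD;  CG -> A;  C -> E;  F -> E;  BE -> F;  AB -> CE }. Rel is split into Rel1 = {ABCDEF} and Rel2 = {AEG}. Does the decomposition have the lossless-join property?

Common attributes: Rel1 ∩ Rel2 = {AE}.
Closure of {AE}: E → AD applies, adding D. So (AE)⁺ = {ADE}.
The closure contains neither all of Rel1 = {ABCDEF} nor all of Rel2 = {AEG}, so the common attributes are not a superkey of either fragment. The join is lossy.

No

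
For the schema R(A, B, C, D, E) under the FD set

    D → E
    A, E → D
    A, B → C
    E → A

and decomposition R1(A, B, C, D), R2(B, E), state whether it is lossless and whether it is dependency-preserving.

lossy and not dependency-preserving

Lossless test: (B)⁺ = {B}, which is a superkey of neither fragment — lossy.
Dependency preservation: the restricted closure of {D} across the fragments never reaches {E}, so D → E cannot be enforced without a join — not preserved.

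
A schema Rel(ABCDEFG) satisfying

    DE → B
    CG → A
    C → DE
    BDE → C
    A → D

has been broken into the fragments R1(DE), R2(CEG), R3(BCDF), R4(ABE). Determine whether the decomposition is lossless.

Chase test. Columns are ABCDEFG; row i has aⱼ where attribute j ∈ Ri, else bᵢⱼ.
Initial tableau (one row per fragment):
  row 1: b11 b12 b13 a4 a5 b16 b17
  row 2: b21 b22 a3 b24 a5 b26 a7
  row 3: b31 a2 a3 a4 b35 a6 b37
  row 4: a1 a2 b43 b44 a5 b46 b47
Rows 2 and 3 agree on C; apply C→DE and equate their DE entries.
Rows 1 and 2 agree on DE; apply DE→B and equate their B entries.
Rows 1 and 3 agree on DE; apply DE→B and equate their B entries.
Rows 1 and 2 agree on BDE; apply BDE→C and equate their C entries.
No row becomes fully distinguished — the join is lossy.

No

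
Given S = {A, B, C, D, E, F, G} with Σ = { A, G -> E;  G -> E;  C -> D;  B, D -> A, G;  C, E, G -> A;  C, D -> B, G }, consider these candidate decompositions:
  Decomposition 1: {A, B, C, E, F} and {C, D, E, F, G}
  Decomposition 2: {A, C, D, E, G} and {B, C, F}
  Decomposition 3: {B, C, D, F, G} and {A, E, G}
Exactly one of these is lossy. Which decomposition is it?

Decomposition 3

Decomposition 1: common = {C, E, F}, closure = {A, B, C, D, E, F, G} → lossless.
Decomposition 2: common = {C}, closure = {A, B, C, D, E, G} → lossless.
Decomposition 3: common = {G}, closure = {E, G} → lossy.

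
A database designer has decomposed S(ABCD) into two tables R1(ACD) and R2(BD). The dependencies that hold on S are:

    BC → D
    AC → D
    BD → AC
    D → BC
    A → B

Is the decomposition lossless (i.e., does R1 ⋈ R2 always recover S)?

Yes

Common attributes: R1 ∩ R2 = {D}.
Closure of {D}: D → BC applies, adding BC; BD → AC applies, adding A. So (D)⁺ = {ABCD}.
This closure contains every attribute of R1, so R1 ∩ R2 → R1. The join is lossless.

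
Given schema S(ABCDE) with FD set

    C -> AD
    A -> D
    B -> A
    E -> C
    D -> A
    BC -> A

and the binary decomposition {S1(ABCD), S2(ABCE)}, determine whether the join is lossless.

Common attributes: S1 ∩ S2 = {ABC}.
Closure of {ABC}: C → AD applies, adding D. So (ABC)⁺ = {ABCD}.
This closure contains every attribute of S1, so S1 ∩ S2 → S1. The join is lossless.

Yes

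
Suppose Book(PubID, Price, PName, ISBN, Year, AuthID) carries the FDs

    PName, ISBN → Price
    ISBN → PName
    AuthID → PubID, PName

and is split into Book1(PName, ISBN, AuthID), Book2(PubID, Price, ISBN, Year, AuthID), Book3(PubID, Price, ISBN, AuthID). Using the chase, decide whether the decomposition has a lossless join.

Yes

Chase test. Columns are PubID, Price, PName, ISBN, Year, AuthID; row i has aⱼ where attribute j ∈ Booki, else bᵢⱼ.
Initial tableau (one row per fragment):
  row 1: b11 b12 a3 a4 b15 a6
  row 2: a1 a2 b23 a4 a5 a6
  row 3: a1 a2 b33 a4 b35 a6
Rows 1 and 2 agree on ISBN; apply ISBN→PName and equate their PName entries.
Rows 1 and 3 agree on ISBN; apply ISBN→PName and equate their PName entries.
Rows 1 and 2 agree on AuthID; apply AuthID→PubID, PName and equate their PubID, PName entries.
Rows 1 and 2 agree on PName, ISBN; apply PName, ISBN→Price and equate their Price entries.
Row 2 is now all distinguished symbols — the join is lossless.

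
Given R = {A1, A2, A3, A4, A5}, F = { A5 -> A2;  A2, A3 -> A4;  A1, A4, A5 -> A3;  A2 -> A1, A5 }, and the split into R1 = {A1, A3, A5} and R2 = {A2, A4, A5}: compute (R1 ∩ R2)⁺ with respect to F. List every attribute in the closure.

R1 ∩ R2 = {A5}.
A5 → A2 applies, adding A2
A2 → A1, A5 applies, adding A1
Closure: {A1, A2, A5}.

A1, A2, A5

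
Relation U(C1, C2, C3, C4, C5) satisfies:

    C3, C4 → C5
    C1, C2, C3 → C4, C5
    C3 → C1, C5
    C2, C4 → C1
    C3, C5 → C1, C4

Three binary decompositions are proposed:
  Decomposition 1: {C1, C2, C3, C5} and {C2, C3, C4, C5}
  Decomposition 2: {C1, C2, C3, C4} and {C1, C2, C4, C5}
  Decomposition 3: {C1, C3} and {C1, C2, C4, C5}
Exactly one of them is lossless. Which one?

Decomposition 1: common = {C2, C3, C5}, closure = {C1, C2, C3, C4, C5} → lossless.
Decomposition 2: common = {C1, C2, C4}, closure = {C1, C2, C4} → lossy.
Decomposition 3: common = {C1}, closure = {C1} → lossy.

Decomposition 1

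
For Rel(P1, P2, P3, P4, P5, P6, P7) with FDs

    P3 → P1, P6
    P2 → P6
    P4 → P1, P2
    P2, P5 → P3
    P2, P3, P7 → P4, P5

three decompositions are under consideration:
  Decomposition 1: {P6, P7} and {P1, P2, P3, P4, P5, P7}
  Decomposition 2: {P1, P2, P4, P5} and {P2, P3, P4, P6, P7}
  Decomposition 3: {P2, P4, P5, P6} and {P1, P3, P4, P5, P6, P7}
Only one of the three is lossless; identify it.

Decomposition 3

Decomposition 1: common = {P7}, closure = {P7} → lossy.
Decomposition 2: common = {P2, P4}, closure = {P1, P2, P4, P6} → lossy.
Decomposition 3: common = {P4, P5, P6}, closure = {P1, P2, P3, P4, P5, P6} → lossless.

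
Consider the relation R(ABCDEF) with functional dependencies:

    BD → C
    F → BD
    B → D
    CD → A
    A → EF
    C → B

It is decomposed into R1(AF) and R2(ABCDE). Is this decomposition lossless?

Common attributes: R1 ∩ R2 = {A}.
Closure of {A}: A → EF applies, adding EF; F → BD applies, adding BD; BD → C applies, adding C. So (A)⁺ = {ABCDEF}.
This closure contains every attribute of R1, so R1 ∩ R2 → R1. The join is lossless.

Yes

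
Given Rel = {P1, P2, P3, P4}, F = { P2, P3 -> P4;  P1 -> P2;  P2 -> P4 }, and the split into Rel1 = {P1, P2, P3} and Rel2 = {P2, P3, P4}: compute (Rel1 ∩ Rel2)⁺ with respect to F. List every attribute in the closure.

Rel1 ∩ Rel2 = {P2, P3}.
P2, P3 → P4 applies, adding P4
Closure: {P2, P3, P4}.

P2, P3, P4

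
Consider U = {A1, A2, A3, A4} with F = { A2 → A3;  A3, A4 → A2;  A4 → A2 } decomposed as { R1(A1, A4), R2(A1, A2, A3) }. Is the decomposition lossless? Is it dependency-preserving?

Lossless test: (A1)⁺ = {A1}, which is a superkey of neither fragment — lossy.
Dependency preservation: the restricted closure of {A3, A4} across the fragments never reaches {A2}, so A3, A4 → A2 cannot be enforced without a join — not preserved.

lossy and not dependency-preserving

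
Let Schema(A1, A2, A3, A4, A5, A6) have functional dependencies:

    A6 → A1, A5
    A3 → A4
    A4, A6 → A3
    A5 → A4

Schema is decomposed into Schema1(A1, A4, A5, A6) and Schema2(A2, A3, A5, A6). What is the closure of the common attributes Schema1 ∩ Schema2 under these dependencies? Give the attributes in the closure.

Schema1 ∩ Schema2 = {A5, A6}.
A6 → A1, A5 applies, adding A1
A5 → A4 applies, adding A4
A4, A6 → A3 applies, adding A3
Closure: {A1, A3, A4, A5, A6}.

A1, A3, A4, A5, A6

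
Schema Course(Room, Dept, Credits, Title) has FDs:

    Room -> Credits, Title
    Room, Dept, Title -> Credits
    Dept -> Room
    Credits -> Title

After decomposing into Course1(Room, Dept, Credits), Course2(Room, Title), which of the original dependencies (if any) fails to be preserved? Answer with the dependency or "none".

Check Credits → Title: no single fragment contains all of {Credits, Title}, and the restricted closure of {Credits} across the fragments never reaches {Title}.
Room → Credits, Title is preserved.
Room, Dept, Title → Credits is preserved.
Dept → Room is preserved.

Credits -> Title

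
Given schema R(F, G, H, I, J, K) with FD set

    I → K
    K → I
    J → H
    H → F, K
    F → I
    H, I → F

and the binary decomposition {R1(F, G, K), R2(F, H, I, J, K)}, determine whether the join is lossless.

No

Common attributes: R1 ∩ R2 = {F, K}.
Closure of {F, K}: K → I applies, adding I. So (F, K)⁺ = {F, I, K}.
The closure contains neither all of R1 = {F, G, K} nor all of R2 = {F, H, I, J, K}, so the common attributes are not a superkey of either fragment. The join is lossy.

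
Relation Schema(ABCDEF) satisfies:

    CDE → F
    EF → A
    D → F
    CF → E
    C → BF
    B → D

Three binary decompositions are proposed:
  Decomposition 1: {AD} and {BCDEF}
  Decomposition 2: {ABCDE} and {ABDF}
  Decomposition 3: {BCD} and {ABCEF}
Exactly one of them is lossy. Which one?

Decomposition 1: common = {D}, closure = {DF} → lossy.
Decomposition 2: common = {ABD}, closure = {ABDF} → lossless.
Decomposition 3: common = {BC}, closure = {ABCDEF} → lossless.

Decomposition 1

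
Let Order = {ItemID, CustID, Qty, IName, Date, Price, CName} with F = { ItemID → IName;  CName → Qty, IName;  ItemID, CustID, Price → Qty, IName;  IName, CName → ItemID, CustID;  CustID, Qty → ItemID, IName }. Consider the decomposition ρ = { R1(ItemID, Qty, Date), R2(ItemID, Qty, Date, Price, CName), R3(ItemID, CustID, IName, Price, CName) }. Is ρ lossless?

Yes

Chase test. Columns are ItemID, CustID, Qty, IName, Date, Price, CName; row i has aⱼ where attribute j ∈ Ri, else bᵢⱼ.
Initial tableau (one row per fragment):
  row 1: a1 b12 a3 b14 a5 b16 b17
  row 2: a1 b22 a3 b24 a5 a6 a7
  row 3: a1 a2 b33 a4 b35 a6 a7
Rows 1 and 2 agree on ItemID; apply ItemID→IName and equate their IName entries.
Rows 1 and 3 agree on ItemID; apply ItemID→IName and equate their IName entries.
Rows 2 and 3 agree on CName; apply CName→Qty, IName and equate their Qty, IName entries.
Rows 2 and 3 agree on IName, CName; apply IName, CName→ItemID, CustID and equate their ItemID, CustID entries.
Row 2 is now all distinguished symbols — the join is lossless.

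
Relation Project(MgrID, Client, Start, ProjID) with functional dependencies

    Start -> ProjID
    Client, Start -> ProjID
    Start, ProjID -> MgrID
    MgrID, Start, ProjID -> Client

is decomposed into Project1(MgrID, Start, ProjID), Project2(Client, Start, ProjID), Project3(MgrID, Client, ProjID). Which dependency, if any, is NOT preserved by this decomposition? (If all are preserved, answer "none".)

Start → ProjID lies within Project1.
Client, Start → ProjID lies within Project2.
Start, ProjID → MgrID lies within Project1.
MgrID, Start, ProjID → Client: restricted closure across fragments reaches Client.
Every dependency is enforceable on the fragments, so the decomposition is dependency-preserving.

none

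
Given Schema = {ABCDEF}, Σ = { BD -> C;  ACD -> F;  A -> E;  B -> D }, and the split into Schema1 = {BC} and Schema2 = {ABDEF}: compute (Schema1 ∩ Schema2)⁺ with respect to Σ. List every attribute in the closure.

Schema1 ∩ Schema2 = {B}.
B → D applies, adding D
BD → C applies, adding C
Closure: {BCD}.

BCD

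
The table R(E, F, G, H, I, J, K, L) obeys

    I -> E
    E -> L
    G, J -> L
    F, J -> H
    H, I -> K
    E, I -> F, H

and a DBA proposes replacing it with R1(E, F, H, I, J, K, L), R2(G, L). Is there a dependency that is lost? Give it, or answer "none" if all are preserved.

G, J -> L

Check G, J → L: no single fragment contains all of {G, J, L}, and the restricted closure of {G, J} across the fragments never reaches {L}.
I → E is preserved.
E → L is preserved.
F, J → H is preserved.
H, I → K is preserved.
E, I → F, H is preserved.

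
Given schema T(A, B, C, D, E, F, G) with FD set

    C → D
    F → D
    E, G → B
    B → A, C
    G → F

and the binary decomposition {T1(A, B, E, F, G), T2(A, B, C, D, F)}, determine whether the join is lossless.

Common attributes: T1 ∩ T2 = {A, B, F}.
Closure of {A, B, F}: F → D applies, adding D; B → A, C applies, adding C. So (A, B, F)⁺ = {A, B, C, D, F}.
This closure contains every attribute of T2, so T1 ∩ T2 → T2. The join is lossless.

Yes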